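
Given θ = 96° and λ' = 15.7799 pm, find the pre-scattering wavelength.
13.1000 pm

From λ' = λ + Δλ, we have λ = λ' - Δλ

First calculate the Compton shift:
Δλ = λ_C(1 - cos θ)
Δλ = 2.4263 × (1 - cos(96°))
Δλ = 2.4263 × 1.1045
Δλ = 2.6799 pm

Initial wavelength:
λ = λ' - Δλ
λ = 15.7799 - 2.6799
λ = 13.1000 pm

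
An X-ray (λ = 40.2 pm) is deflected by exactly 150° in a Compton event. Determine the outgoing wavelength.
44.7276 pm

Using the Compton formula: λ' = λ + λ_C(1 − cos θ)

For θ = 150°, cos θ = -√3/2 (exact) ≈ -0.8660, so:
1 − cos 150° = 1 − (-√3/2) ≈ 1.8660

Δλ = λ_C × 1.8660 = 2.4263 × 1.8660 = 4.5276 pm

λ' = 40.2 + 4.5276 = 44.7276 pm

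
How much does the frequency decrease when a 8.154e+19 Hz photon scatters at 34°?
8.267e+18 Hz (decrease)

Convert frequency to wavelength (c = 299792458 m/s):
λ₀ = c/f₀ = 299792458/8.154e+19 = 3.6766306e-12 m = 3.6766 pm

Calculate Compton shift:
Δλ = λ_C(1 - cos(34°)) = 0.4148 pm

Final wavelength:
λ' = λ₀ + Δλ = 3.6766 + 0.4148 = 4.0914 pm

Final frequency:
f' = c/λ' = 299792458/4.0914385e-12 = 7.3273119e+19 Hz

Frequency shift (decrease):
Δf = f₀ - f' = 8.154e+19 - 7.3273119e+19 = 8.267e+18 Hz

(Intermediate values are shown rounded; full precision is carried through to the final answer.)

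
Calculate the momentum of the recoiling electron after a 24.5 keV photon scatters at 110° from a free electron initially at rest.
2.0808e-23 kg·m/s

The electron is initially at rest, so by conservation of momentum:
p⃗_e = p⃗₀ − p⃗'  (incident photon momentum minus scattered photon momentum)

Photon momentum magnitudes (p = h/λ = E/c):
λ₀ = hc/E₀ = 50.6058 pm → p₀ = h/λ₀ = 1.3094e-23 kg·m/s
Δλ = λ_C(1 − cos 110°) = 3.2562 pm
λ' = 53.8620 pm → p' = h/λ' = 1.2302e-23 kg·m/s

The scattered photon makes angle θ = 110° with the incident direction, so by the law of cosines:
|p⃗_e|² = p₀² + p'² − 2p₀p'cos θ
|p⃗_e|² = (1.3094e-23)² + (1.2302e-23)² − 2·1.3094e-23·1.2302e-23·cos(110°)
|p⃗_e| = 2.0808e-23 kg·m/s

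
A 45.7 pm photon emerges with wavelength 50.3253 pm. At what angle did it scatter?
155.00°

First find the wavelength shift:
Δλ = λ' - λ = 50.3253 - 45.7 = 4.6253 pm

Using Δλ = λ_C(1 - cos θ), with λ_C = h/(m_e·c) ≈ 2.42631024 pm:
cos θ = 1 - Δλ/λ_C
cos θ = 1 - 4.6253/2.42631024
cos θ = -0.906310

θ = arccos(-0.906310)
θ = 155.00°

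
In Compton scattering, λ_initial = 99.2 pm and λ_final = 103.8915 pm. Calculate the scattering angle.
159.00°

First find the wavelength shift:
Δλ = λ' - λ = 103.8915 - 99.2 = 4.6915 pm

Using Δλ = λ_C(1 - cos θ), with λ_C = h/(m_e·c) ≈ 2.42631024 pm:
cos θ = 1 - Δλ/λ_C
cos θ = 1 - 4.6915/2.42631024
cos θ = -0.933594

θ = arccos(-0.933594)
θ = 159.00°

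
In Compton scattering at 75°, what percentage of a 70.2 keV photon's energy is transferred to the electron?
0.0924 (or 9.24%)

Calculate initial and final photon energies:

Initial: E₀ = 70.2 keV → λ₀ = 17.6616 pm
Compton shift: Δλ = 1.7983 pm
Final wavelength: λ' = 19.4599 pm
Final energy: E' = 63.7127 keV

Fractional energy loss:
(E₀ - E')/E₀ = (70.2000 - 63.7127)/70.2000
= 6.4873/70.2000
= 0.0924
= 9.24%

(Intermediate values are shown rounded; full precision is carried through to the final answer.)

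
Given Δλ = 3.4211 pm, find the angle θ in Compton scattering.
114.20°

From the Compton formula Δλ = λ_C(1 - cos θ), we can solve for θ:

cos θ = 1 - Δλ/λ_C

Given:
- Δλ = 3.4211 pm
- λ_C = h/(m_e·c) ≈ 2.42631024 pm

cos θ = 1 - 3.4211/2.42631024
cos θ = 1 - 1.410001
cos θ = -0.410001

θ = arccos(-0.410001)
θ = 114.20°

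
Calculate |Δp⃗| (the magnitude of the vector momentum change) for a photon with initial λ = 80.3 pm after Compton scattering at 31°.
4.4010e-24 kg·m/s

Photon momentum magnitude is p = h/λ.

Initial momentum:
p₀ = h/λ = 6.6261e-34/8.0300e-11 = 8.2516e-24 kg·m/s

After scattering:
λ' = λ + Δλ = 80.3 + 0.3466 = 80.6466 pm
p' = h/λ' = 6.6261e-34/8.0647e-11 = 8.2162e-24 kg·m/s

Momentum is a vector; the scattered photon's direction makes angle θ = 31° with the incident direction. The magnitude of the vector change Δp⃗ = p⃗₀ − p⃗' is found from the law of cosines:
|Δp⃗|² = p₀² + p'² − 2p₀p'cos θ
|Δp⃗|² = (8.2516e-24)² + (8.2162e-24)² − 2·8.2516e-24·8.2162e-24·cos(31°)
|Δp⃗| = 4.4010e-24 kg·m/s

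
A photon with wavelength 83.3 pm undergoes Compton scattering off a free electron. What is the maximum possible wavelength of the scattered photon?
88.1526 pm (at θ = 180°)

The Compton shift is Δλ = λ_C(1 − cos θ).

Since cos θ ranges from −1 to 1, the factor (1 − cos θ) ranges from 0 to 2; the maximum shift occurs at θ = 180° (backscattering):
Δλ_max = 2λ_C = 2 × 2.4263 pm = 4.8526 pm

Maximum scattered wavelength:
λ'_max = λ₀ + Δλ_max = 83.3 + 4.8526 = 88.1526 pm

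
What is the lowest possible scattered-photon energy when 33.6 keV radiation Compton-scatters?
29.6949 keV (at θ = 180°)

The scattered photon has minimum energy when its wavelength is maximum, i.e., when the Compton shift Δλ = λ_C(1 − cos θ) is maximum. This occurs at θ = 180° (backscattering), giving Δλ_max = 2λ_C = 4.8526 pm.

Initial wavelength: λ₀ = hc/E₀ = 36.9001 pm
Maximum final wavelength: λ'_max = λ₀ + 2λ_C = 36.9001 + 4.8526 = 41.7527 pm
Minimum final energy: E'_min = hc/λ'_max = 29.6949 keV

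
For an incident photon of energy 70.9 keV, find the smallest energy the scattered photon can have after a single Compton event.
55.4992 keV (at θ = 180°)

The scattered photon has minimum energy when its wavelength is maximum, i.e., when the Compton shift Δλ = λ_C(1 − cos θ) is maximum. This occurs at θ = 180° (backscattering), giving Δλ_max = 2λ_C = 4.8526 pm.

Initial wavelength: λ₀ = hc/E₀ = 17.4872 pm
Maximum final wavelength: λ'_max = λ₀ + 2λ_C = 17.4872 + 4.8526 = 22.3398 pm
Minimum final energy: E'_min = hc/λ'_max = 55.4992 keV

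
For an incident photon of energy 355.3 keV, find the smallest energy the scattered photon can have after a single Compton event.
148.6232 keV (at θ = 180°)

The scattered photon has minimum energy when its wavelength is maximum, i.e., when the Compton shift Δλ = λ_C(1 − cos θ) is maximum. This occurs at θ = 180° (backscattering), giving Δλ_max = 2λ_C = 4.8526 pm.

Initial wavelength: λ₀ = hc/E₀ = 3.4896 pm
Maximum final wavelength: λ'_max = λ₀ + 2λ_C = 3.4896 + 4.8526 = 8.3422 pm
Minimum final energy: E'_min = hc/λ'_max = 148.6232 keV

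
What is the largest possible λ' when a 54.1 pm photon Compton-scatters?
58.9526 pm (at θ = 180°)

The Compton shift is Δλ = λ_C(1 − cos θ).

Since cos θ ranges from −1 to 1, the factor (1 − cos θ) ranges from 0 to 2; the maximum shift occurs at θ = 180° (backscattering):
Δλ_max = 2λ_C = 2 × 2.4263 pm = 4.8526 pm

Maximum scattered wavelength:
λ'_max = λ₀ + Δλ_max = 54.1 + 4.8526 = 58.9526 pm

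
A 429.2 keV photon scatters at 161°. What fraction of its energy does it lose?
0.6204 (or 62.04%)

Calculate initial and final photon energies:

Initial: E₀ = 429.2 keV → λ₀ = 2.8887 pm
Compton shift: Δλ = 4.7204 pm
Final wavelength: λ' = 7.6092 pm
Final energy: E' = 162.9407 keV

Fractional energy loss:
(E₀ - E')/E₀ = (429.2000 - 162.9407)/429.2000
= 266.2593/429.2000
= 0.6204
= 62.04%

(Intermediate values are shown rounded; full precision is carried through to the final answer.)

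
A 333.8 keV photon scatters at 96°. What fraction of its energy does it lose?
0.4191 (or 41.91%)

Calculate initial and final photon energies:

Initial: E₀ = 333.8 keV → λ₀ = 3.7143 pm
Compton shift: Δλ = 2.6799 pm
Final wavelength: λ' = 6.3943 pm
Final energy: E' = 193.8994 keV

Fractional energy loss:
(E₀ - E')/E₀ = (333.8000 - 193.8994)/333.8000
= 139.9006/333.8000
= 0.4191
= 41.91%

(Intermediate values are shown rounded; full precision is carried through to the final answer.)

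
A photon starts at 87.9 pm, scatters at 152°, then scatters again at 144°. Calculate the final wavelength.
96.8579 pm

Apply Compton shift twice:

First scattering at θ₁ = 152°:
Δλ₁ = λ_C(1 - cos(152°))
Δλ₁ = 2.4263 × 1.8829
Δλ₁ = 4.5686 pm

After first scattering:
λ₁ = 87.9 + 4.5686 = 92.4686 pm

Second scattering at θ₂ = 144°:
Δλ₂ = λ_C(1 - cos(144°))
Δλ₂ = 2.4263 × 1.8090
Δλ₂ = 4.3892 pm

Final wavelength:
λ₂ = 92.4686 + 4.3892 = 96.8579 pm

Total shift: Δλ_total = 4.5686 + 4.3892 = 8.9579 pm

(Intermediate values are shown rounded; full precision is carried through to the final answer.)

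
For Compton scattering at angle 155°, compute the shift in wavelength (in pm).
4.6253 pm

Using the Compton scattering formula:
Δλ = λ_C(1 - cos θ)

where λ_C = h/(m_e·c) ≈ 2.4263 pm is the Compton wavelength of an electron.

For θ = 155°:
cos(155°) = -0.9063
1 - cos(155°) = 1.9063

Δλ = 2.4263 × 1.9063
Δλ = 4.6253 pm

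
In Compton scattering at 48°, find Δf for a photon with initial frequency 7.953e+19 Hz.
1.396e+19 Hz (decrease)

Convert frequency to wavelength (c = 299792458 m/s):
λ₀ = c/f₀ = 299792458/7.953e+19 = 3.7695518e-12 m = 3.7696 pm

Calculate Compton shift:
Δλ = λ_C(1 - cos(48°)) = 0.8028 pm

Final wavelength:
λ' = λ₀ + Δλ = 3.7696 + 0.8028 = 4.5723 pm

Final frequency:
f' = c/λ' = 299792458/4.5723436e-12 = 6.5566476e+19 Hz

Frequency shift (decrease):
Δf = f₀ - f' = 7.953e+19 - 6.5566476e+19 = 1.396e+19 Hz

(Intermediate values are shown rounded; full precision is carried through to the final answer.)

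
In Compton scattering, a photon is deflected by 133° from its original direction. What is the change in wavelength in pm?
4.0810 pm

Using the Compton scattering formula:
Δλ = λ_C(1 - cos θ)

where λ_C = h/(m_e·c) ≈ 2.4263 pm is the Compton wavelength of an electron.

For θ = 133°:
cos(133°) = -0.6820
1 - cos(133°) = 1.6820

Δλ = 2.4263 × 1.6820
Δλ = 4.0810 pm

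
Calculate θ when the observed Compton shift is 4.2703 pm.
139.46°

From the Compton formula Δλ = λ_C(1 - cos θ), we can solve for θ:

cos θ = 1 - Δλ/λ_C

Given:
- Δλ = 4.2703 pm
- λ_C = h/(m_e·c) ≈ 2.42631024 pm

cos θ = 1 - 4.2703/2.42631024
cos θ = 1 - 1.759998
cos θ = -0.759998

θ = arccos(-0.759998)
θ = 139.46°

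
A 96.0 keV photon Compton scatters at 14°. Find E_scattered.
95.4672 keV

First convert energy to wavelength:
λ = hc/E, with hc ≈ 1239.842 keV·pm (i.e. 1239.842 eV·nm)

For E = 96.0 keV = 96000 eV:
λ = 1239.842 keV·pm / 96.0 keV
λ = 12.9150 pm

Calculate the Compton shift:
Δλ = λ_C(1 - cos(14°)) = 2.4263 × 0.0297
Δλ = 0.0721 pm

Final wavelength:
λ' = 12.9150 + 0.0721 = 12.9871 pm

Final energy:
E' = hc/λ' = 1239.842 / 12.9871 = 95.4672 keV

(Intermediate values are shown rounded; full precision is carried through to the final answer.)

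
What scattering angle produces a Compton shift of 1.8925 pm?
77.29°

From the Compton formula Δλ = λ_C(1 - cos θ), we can solve for θ:

cos θ = 1 - Δλ/λ_C

Given:
- Δλ = 1.8925 pm
- λ_C = h/(m_e·c) ≈ 2.42631024 pm

cos θ = 1 - 1.8925/2.42631024
cos θ = 1 - 0.779991
cos θ = 0.220009

θ = arccos(0.220009)
θ = 77.29°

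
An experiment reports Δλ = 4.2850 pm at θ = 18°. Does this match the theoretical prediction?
No, inconsistent

Calculate the expected shift for θ = 18°:

Δλ_expected = λ_C(1 - cos(18°))
Δλ_expected = 2.4263 × (1 - cos(18°))
Δλ_expected = 2.4263 × 0.0489
Δλ_expected = 0.1188 pm

Given shift: 4.2850 pm
Expected shift: 0.1188 pm
Difference: 4.1662 pm

The values do not match. The given shift corresponds to θ ≈ 140.0°, not 18°.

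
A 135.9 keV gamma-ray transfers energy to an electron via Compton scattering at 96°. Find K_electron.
30.8564 keV

By energy conservation: K_e = E_initial - E_final

First find the scattered photon energy:
Initial wavelength: λ = hc/E = 9.1232 pm
Compton shift: Δλ = λ_C(1 - cos(96°)) = 2.6799 pm
Final wavelength: λ' = 9.1232 + 2.6799 = 11.8031 pm
Final photon energy: E' = hc/λ' = 105.0436 keV

Electron kinetic energy:
K_e = E - E' = 135.9000 - 105.0436 = 30.8564 keV

(Intermediate values are shown rounded; full precision is carried through to the final answer.)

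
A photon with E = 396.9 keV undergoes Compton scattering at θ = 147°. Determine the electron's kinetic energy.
233.4403 keV

By energy conservation: K_e = E_initial - E_final

First find the scattered photon energy:
Initial wavelength: λ = hc/E = 3.1238 pm
Compton shift: Δλ = λ_C(1 - cos(147°)) = 4.4612 pm
Final wavelength: λ' = 3.1238 + 4.4612 = 7.5850 pm
Final photon energy: E' = hc/λ' = 163.4597 keV

Electron kinetic energy:
K_e = E - E' = 396.9000 - 163.4597 = 233.4403 keV

(Intermediate values are shown rounded; full precision is carried through to the final answer.)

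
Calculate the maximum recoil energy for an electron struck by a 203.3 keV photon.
90.0849 keV

Maximum energy transfer occurs at θ = 180° (backscattering).

Initial photon: E₀ = 203.3 keV → λ₀ = 6.0986 pm

Maximum Compton shift (at 180°):
Δλ_max = 2λ_C = 2 × 2.4263 = 4.8526 pm

Final wavelength:
λ' = 6.0986 + 4.8526 = 10.9512 pm

Minimum photon energy (maximum energy to electron):
E'_min = hc/λ' = 113.2151 keV

Maximum electron kinetic energy:
K_max = E₀ - E'_min = 203.3000 - 113.2151 = 90.0849 keV

(Intermediate values are shown rounded; full precision is carried through to the final answer.)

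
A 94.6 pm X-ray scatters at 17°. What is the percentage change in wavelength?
0.1121%

Calculate the Compton shift:
Δλ = λ_C(1 - cos(17°))
Δλ = 2.4263 × (1 - cos(17°))
Δλ = 2.4263 × 0.0437
Δλ = 0.1060 pm

Percentage change:
(Δλ/λ₀) × 100 = (0.1060/94.6) × 100
= 0.1121%

(Intermediate values are shown rounded; full precision is carried through to the final answer.)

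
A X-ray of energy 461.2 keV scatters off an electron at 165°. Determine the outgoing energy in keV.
166.2378 keV

First convert energy to wavelength:
λ = hc/E, with hc ≈ 1239.842 keV·pm (i.e. 1239.842 eV·nm)

For E = 461.2 keV = 461200 eV:
λ = 1239.842 keV·pm / 461.2 keV
λ = 2.6883 pm

Calculate the Compton shift:
Δλ = λ_C(1 - cos(165°)) = 2.4263 × 1.9659
Δλ = 4.7699 pm

Final wavelength:
λ' = 2.6883 + 4.7699 = 7.4582 pm

Final energy:
E' = hc/λ' = 1239.842 / 7.4582 = 166.2378 keV

(Intermediate values are shown rounded; full precision is carried through to the final answer.)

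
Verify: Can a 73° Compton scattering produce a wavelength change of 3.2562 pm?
No, inconsistent

Calculate the expected shift for θ = 73°:

Δλ_expected = λ_C(1 - cos(73°))
Δλ_expected = 2.4263 × (1 - cos(73°))
Δλ_expected = 2.4263 × 0.7076
Δλ_expected = 1.7169 pm

Given shift: 3.2562 pm
Expected shift: 1.7169 pm
Difference: 1.5392 pm

The values do not match. The given shift corresponds to θ ≈ 110.0°, not 73°.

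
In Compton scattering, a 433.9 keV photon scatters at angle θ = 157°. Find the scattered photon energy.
164.9345 keV

First convert energy to wavelength:
λ = hc/E, with hc ≈ 1239.842 keV·pm (i.e. 1239.842 eV·nm)

For E = 433.9 keV = 433900 eV:
λ = 1239.842 keV·pm / 433.9 keV
λ = 2.8574 pm

Calculate the Compton shift:
Δλ = λ_C(1 - cos(157°)) = 2.4263 × 1.9205
Δλ = 4.6597 pm

Final wavelength:
λ' = 2.8574 + 4.6597 = 7.5172 pm

Final energy:
E' = hc/λ' = 1239.842 / 7.5172 = 164.9345 keV

(Intermediate values are shown rounded; full precision is carried through to the final answer.)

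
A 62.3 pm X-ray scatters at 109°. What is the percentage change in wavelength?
5.1625%

Calculate the Compton shift:
Δλ = λ_C(1 - cos(109°))
Δλ = 2.4263 × (1 - cos(109°))
Δλ = 2.4263 × 1.3256
Δλ = 3.2162 pm

Percentage change:
(Δλ/λ₀) × 100 = (3.2162/62.3) × 100
= 5.1625%

(Intermediate values are shown rounded; full precision is carried through to the final answer.)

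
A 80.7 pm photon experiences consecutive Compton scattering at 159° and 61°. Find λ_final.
86.6415 pm

Apply Compton shift twice:

First scattering at θ₁ = 159°:
Δλ₁ = λ_C(1 - cos(159°))
Δλ₁ = 2.4263 × 1.9336
Δλ₁ = 4.6915 pm

After first scattering:
λ₁ = 80.7 + 4.6915 = 85.3915 pm

Second scattering at θ₂ = 61°:
Δλ₂ = λ_C(1 - cos(61°))
Δλ₂ = 2.4263 × 0.5152
Δλ₂ = 1.2500 pm

Final wavelength:
λ₂ = 85.3915 + 1.2500 = 86.6415 pm

Total shift: Δλ_total = 4.6915 + 1.2500 = 5.9415 pm

(Intermediate values are shown rounded; full precision is carried through to the final answer.)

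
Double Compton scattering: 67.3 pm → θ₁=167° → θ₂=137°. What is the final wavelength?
76.2912 pm

Apply Compton shift twice:

First scattering at θ₁ = 167°:
Δλ₁ = λ_C(1 - cos(167°))
Δλ₁ = 2.4263 × 1.9744
Δλ₁ = 4.7904 pm

After first scattering:
λ₁ = 67.3 + 4.7904 = 72.0904 pm

Second scattering at θ₂ = 137°:
Δλ₂ = λ_C(1 - cos(137°))
Δλ₂ = 2.4263 × 1.7314
Δλ₂ = 4.2008 pm

Final wavelength:
λ₂ = 72.0904 + 4.2008 = 76.2912 pm

Total shift: Δλ_total = 4.7904 + 4.2008 = 8.9912 pm

(Intermediate values are shown rounded; full precision is carried through to the final answer.)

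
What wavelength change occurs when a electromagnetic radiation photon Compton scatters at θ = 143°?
4.3640 pm

Using the Compton scattering formula:
Δλ = λ_C(1 - cos θ)

where λ_C = h/(m_e·c) ≈ 2.4263 pm is the Compton wavelength of an electron.

For θ = 143°:
cos(143°) = -0.7986
1 - cos(143°) = 1.7986

Δλ = 2.4263 × 1.7986
Δλ = 4.3640 pm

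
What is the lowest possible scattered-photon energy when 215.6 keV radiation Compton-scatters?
116.9301 keV (at θ = 180°)

The scattered photon has minimum energy when its wavelength is maximum, i.e., when the Compton shift Δλ = λ_C(1 − cos θ) is maximum. This occurs at θ = 180° (backscattering), giving Δλ_max = 2λ_C = 4.8526 pm.

Initial wavelength: λ₀ = hc/E₀ = 5.7507 pm
Maximum final wavelength: λ'_max = λ₀ + 2λ_C = 5.7507 + 4.8526 = 10.6033 pm
Minimum final energy: E'_min = hc/λ'_max = 116.9301 keV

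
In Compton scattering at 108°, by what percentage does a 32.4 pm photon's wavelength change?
9.8027%

Calculate the Compton shift:
Δλ = λ_C(1 - cos(108°))
Δλ = 2.4263 × (1 - cos(108°))
Δλ = 2.4263 × 1.3090
Δλ = 3.1761 pm

Percentage change:
(Δλ/λ₀) × 100 = (3.1761/32.4) × 100
= 9.8027%

(Intermediate values are shown rounded; full precision is carried through to the final answer.)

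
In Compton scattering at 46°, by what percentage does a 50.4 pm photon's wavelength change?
1.4699%

Calculate the Compton shift:
Δλ = λ_C(1 - cos(46°))
Δλ = 2.4263 × (1 - cos(46°))
Δλ = 2.4263 × 0.3053
Δλ = 0.7409 pm

Percentage change:
(Δλ/λ₀) × 100 = (0.7409/50.4) × 100
= 1.4699%

(Intermediate values are shown rounded; full precision is carried through to the final answer.)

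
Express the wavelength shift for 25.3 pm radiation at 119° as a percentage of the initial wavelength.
14.2396%

Calculate the Compton shift:
Δλ = λ_C(1 - cos(119°))
Δλ = 2.4263 × (1 - cos(119°))
Δλ = 2.4263 × 1.4848
Δλ = 3.6026 pm

Percentage change:
(Δλ/λ₀) × 100 = (3.6026/25.3) × 100
= 14.2396%

(Intermediate values are shown rounded; full precision is carried through to the final answer.)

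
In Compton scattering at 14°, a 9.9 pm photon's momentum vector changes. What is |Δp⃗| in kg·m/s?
1.6262e-23 kg·m/s

Photon momentum magnitude is p = h/λ.

Initial momentum:
p₀ = h/λ = 6.6261e-34/9.9000e-12 = 6.6930e-23 kg·m/s

After scattering:
λ' = λ + Δλ = 9.9 + 0.0721 = 9.9721 pm
p' = h/λ' = 6.6261e-34/9.9721e-12 = 6.6446e-23 kg·m/s

Momentum is a vector; the scattered photon's direction makes angle θ = 14° with the incident direction. The magnitude of the vector change Δp⃗ = p⃗₀ − p⃗' is found from the law of cosines:
|Δp⃗|² = p₀² + p'² − 2p₀p'cos θ
|Δp⃗|² = (6.6930e-23)² + (6.6446e-23)² − 2·6.6930e-23·6.6446e-23·cos(14°)
|Δp⃗| = 1.6262e-23 kg·m/s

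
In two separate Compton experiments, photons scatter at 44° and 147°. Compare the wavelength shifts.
147° produces the larger shift by a factor of 6.551

Calculate both shifts using Δλ = λ_C(1 - cos θ):

For θ₁ = 44°:
Δλ₁ = 2.4263 × (1 - cos(44°))
Δλ₁ = 2.4263 × 0.2807
Δλ₁ = 0.6810 pm

For θ₂ = 147°:
Δλ₂ = 2.4263 × (1 - cos(147°))
Δλ₂ = 2.4263 × 1.8387
Δλ₂ = 4.4612 pm

The 147° angle produces the larger shift.
Ratio: 4.4612/0.6810 = 6.551

(Intermediate values are shown rounded; full precision is carried through to the final answer.)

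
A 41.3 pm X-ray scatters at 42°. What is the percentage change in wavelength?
1.5090%

Calculate the Compton shift:
Δλ = λ_C(1 - cos(42°))
Δλ = 2.4263 × (1 - cos(42°))
Δλ = 2.4263 × 0.2569
Δλ = 0.6232 pm

Percentage change:
(Δλ/λ₀) × 100 = (0.6232/41.3) × 100
= 1.5090%

(Intermediate values are shown rounded; full precision is carried through to the final answer.)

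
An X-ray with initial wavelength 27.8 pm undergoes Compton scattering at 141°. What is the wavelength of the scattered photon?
32.1119 pm

Using the Compton scattering formula:
λ' = λ + Δλ = λ + λ_C(1 - cos θ)

Given:
- Initial wavelength λ = 27.8 pm
- Scattering angle θ = 141°
- Compton wavelength λ_C ≈ 2.4263 pm

Calculate the shift:
Δλ = 2.4263 × (1 - cos(141°))
Δλ = 2.4263 × 1.7771
Δλ = 4.3119 pm

Final wavelength:
λ' = 27.8 + 4.3119 = 32.1119 pm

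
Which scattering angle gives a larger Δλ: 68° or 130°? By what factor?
130° produces the larger shift by a factor of 2.627

Calculate both shifts using Δλ = λ_C(1 - cos θ):

For θ₁ = 68°:
Δλ₁ = 2.4263 × (1 - cos(68°))
Δλ₁ = 2.4263 × 0.6254
Δλ₁ = 1.5174 pm

For θ₂ = 130°:
Δλ₂ = 2.4263 × (1 - cos(130°))
Δλ₂ = 2.4263 × 1.6428
Δλ₂ = 3.9859 pm

The 130° angle produces the larger shift.
Ratio: 3.9859/1.5174 = 2.627

(Intermediate values are shown rounded; full precision is carried through to the final answer.)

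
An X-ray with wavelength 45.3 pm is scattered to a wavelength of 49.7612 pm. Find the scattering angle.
147.00°

First find the wavelength shift:
Δλ = λ' - λ = 49.7612 - 45.3 = 4.4612 pm

Using Δλ = λ_C(1 - cos θ), with λ_C = h/(m_e·c) ≈ 2.42631024 pm:
cos θ = 1 - Δλ/λ_C
cos θ = 1 - 4.4612/2.42631024
cos θ = -0.838677

θ = arccos(-0.838677)
θ = 147.00°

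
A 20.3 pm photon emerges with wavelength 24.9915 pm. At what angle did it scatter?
159.00°

First find the wavelength shift:
Δλ = λ' - λ = 24.9915 - 20.3 = 4.6915 pm

Using Δλ = λ_C(1 - cos θ), with λ_C = h/(m_e·c) ≈ 2.42631024 pm:
cos θ = 1 - Δλ/λ_C
cos θ = 1 - 4.6915/2.42631024
cos θ = -0.933594

θ = arccos(-0.933594)
θ = 159.00°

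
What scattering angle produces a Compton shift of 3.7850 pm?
124.05°

From the Compton formula Δλ = λ_C(1 - cos θ), we can solve for θ:

cos θ = 1 - Δλ/λ_C

Given:
- Δλ = 3.7850 pm
- λ_C = h/(m_e·c) ≈ 2.42631024 pm

cos θ = 1 - 3.7850/2.42631024
cos θ = 1 - 1.559982
cos θ = -0.559982

θ = arccos(-0.559982)
θ = 124.05°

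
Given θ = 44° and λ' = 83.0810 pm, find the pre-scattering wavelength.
82.4000 pm

From λ' = λ + Δλ, we have λ = λ' - Δλ

First calculate the Compton shift:
Δλ = λ_C(1 - cos θ)
Δλ = 2.4263 × (1 - cos(44°))
Δλ = 2.4263 × 0.2807
Δλ = 0.6810 pm

Initial wavelength:
λ = λ' - Δλ
λ = 83.0810 - 0.6810
λ = 82.4000 pm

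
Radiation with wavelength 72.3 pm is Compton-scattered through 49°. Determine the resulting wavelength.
73.1345 pm

Using the Compton scattering formula:
λ' = λ + Δλ = λ + λ_C(1 - cos θ)

Given:
- Initial wavelength λ = 72.3 pm
- Scattering angle θ = 49°
- Compton wavelength λ_C ≈ 2.4263 pm

Calculate the shift:
Δλ = 2.4263 × (1 - cos(49°))
Δλ = 2.4263 × 0.3439
Δλ = 0.8345 pm

Final wavelength:
λ' = 72.3 + 0.8345 = 73.1345 pm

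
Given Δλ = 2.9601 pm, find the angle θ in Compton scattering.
102.71°

From the Compton formula Δλ = λ_C(1 - cos θ), we can solve for θ:

cos θ = 1 - Δλ/λ_C

Given:
- Δλ = 2.9601 pm
- λ_C = h/(m_e·c) ≈ 2.42631024 pm

cos θ = 1 - 2.9601/2.42631024
cos θ = 1 - 1.220001
cos θ = -0.220001

θ = arccos(-0.220001)
θ = 102.71°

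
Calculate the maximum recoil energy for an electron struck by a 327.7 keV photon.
184.1348 keV

Maximum energy transfer occurs at θ = 180° (backscattering).

Initial photon: E₀ = 327.7 keV → λ₀ = 3.7835 pm

Maximum Compton shift (at 180°):
Δλ_max = 2λ_C = 2 × 2.4263 = 4.8526 pm

Final wavelength:
λ' = 3.7835 + 4.8526 = 8.6361 pm

Minimum photon energy (maximum energy to electron):
E'_min = hc/λ' = 143.5652 keV

Maximum electron kinetic energy:
K_max = E₀ - E'_min = 327.7000 - 143.5652 = 184.1348 keV

(Intermediate values are shown rounded; full precision is carried through to the final answer.)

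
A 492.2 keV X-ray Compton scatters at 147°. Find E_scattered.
177.6236 keV

First convert energy to wavelength:
λ = hc/E, with hc ≈ 1239.842 keV·pm (i.e. 1239.842 eV·nm)

For E = 492.2 keV = 492200 eV:
λ = 1239.842 keV·pm / 492.2 keV
λ = 2.5190 pm

Calculate the Compton shift:
Δλ = λ_C(1 - cos(147°)) = 2.4263 × 1.8387
Δλ = 4.4612 pm

Final wavelength:
λ' = 2.5190 + 4.4612 = 6.9802 pm

Final energy:
E' = hc/λ' = 1239.842 / 6.9802 = 177.6236 keV

(Intermediate values are shown rounded; full precision is carried through to the final answer.)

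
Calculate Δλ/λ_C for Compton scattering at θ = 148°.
1.8480 λ_C

The Compton shift formula is:
Δλ = λ_C(1 - cos θ)

Dividing both sides by λ_C:
Δλ/λ_C = 1 - cos θ

For θ = 148°:
Δλ/λ_C = 1 - cos(148°)
Δλ/λ_C = 1 - -0.8480
Δλ/λ_C = 1.8480

This means the shift is 1.8480 × λ_C = 4.4839 pm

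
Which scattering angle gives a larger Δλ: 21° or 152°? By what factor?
152° produces the larger shift by a factor of 28.349

Calculate both shifts using Δλ = λ_C(1 - cos θ):

For θ₁ = 21°:
Δλ₁ = 2.4263 × (1 - cos(21°))
Δλ₁ = 2.4263 × 0.0664
Δλ₁ = 0.1612 pm

For θ₂ = 152°:
Δλ₂ = 2.4263 × (1 - cos(152°))
Δλ₂ = 2.4263 × 1.8829
Δλ₂ = 4.5686 pm

The 152° angle produces the larger shift.
Ratio: 4.5686/0.1612 = 28.349

(Intermediate values are shown rounded; full precision is carried through to the final answer.)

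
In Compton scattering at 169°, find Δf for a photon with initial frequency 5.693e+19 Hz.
2.717e+19 Hz (decrease)

Convert frequency to wavelength (c = 299792458 m/s):
λ₀ = c/f₀ = 299792458/5.693e+19 = 5.2659838e-12 m = 5.2660 pm

Calculate Compton shift:
Δλ = λ_C(1 - cos(169°)) = 4.8080 pm

Final wavelength:
λ' = λ₀ + Δλ = 5.2660 + 4.8080 = 10.0740 pm

Final frequency:
f' = c/λ' = 299792458/1.0074026e-11 = 2.9758952e+19 Hz

Frequency shift (decrease):
Δf = f₀ - f' = 5.693e+19 - 2.9758952e+19 = 2.717e+19 Hz

(Intermediate values are shown rounded; full precision is carried through to the final answer.)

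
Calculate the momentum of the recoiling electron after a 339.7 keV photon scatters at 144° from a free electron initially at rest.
2.5291e-22 kg·m/s

The electron is initially at rest, so by conservation of momentum:
p⃗_e = p⃗₀ − p⃗'  (incident photon momentum minus scattered photon momentum)

Photon momentum magnitudes (p = h/λ = E/c):
λ₀ = hc/E₀ = 3.6498 pm → p₀ = h/λ₀ = 1.8155e-22 kg·m/s
Δλ = λ_C(1 − cos 144°) = 4.3892 pm
λ' = 8.0391 pm → p' = h/λ' = 8.2424e-23 kg·m/s

The scattered photon makes angle θ = 144° with the incident direction, so by the law of cosines:
|p⃗_e|² = p₀² + p'² − 2p₀p'cos θ
|p⃗_e|² = (1.8155e-22)² + (8.2424e-23)² − 2·1.8155e-22·8.2424e-23·cos(144°)
|p⃗_e| = 2.5291e-22 kg·m/s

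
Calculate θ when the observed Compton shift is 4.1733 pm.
136.06°

From the Compton formula Δλ = λ_C(1 - cos θ), we can solve for θ:

cos θ = 1 - Δλ/λ_C

Given:
- Δλ = 4.1733 pm
- λ_C = h/(m_e·c) ≈ 2.42631024 pm

cos θ = 1 - 4.1733/2.42631024
cos θ = 1 - 1.720019
cos θ = -0.720019

θ = arccos(-0.720019)
θ = 136.06°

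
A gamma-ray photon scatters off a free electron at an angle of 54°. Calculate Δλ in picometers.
1.0002 pm

Using the Compton scattering formula:
Δλ = λ_C(1 - cos θ)

where λ_C = h/(m_e·c) ≈ 2.4263 pm is the Compton wavelength of an electron.

For θ = 54°:
cos(54°) = 0.5878
1 - cos(54°) = 0.4122

Δλ = 2.4263 × 0.4122
Δλ = 1.0002 pm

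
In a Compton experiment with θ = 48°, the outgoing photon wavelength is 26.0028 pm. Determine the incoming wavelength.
25.2000 pm

From λ' = λ + Δλ, we have λ = λ' - Δλ

First calculate the Compton shift:
Δλ = λ_C(1 - cos θ)
Δλ = 2.4263 × (1 - cos(48°))
Δλ = 2.4263 × 0.3309
Δλ = 0.8028 pm

Initial wavelength:
λ = λ' - Δλ
λ = 26.0028 - 0.8028
λ = 25.2000 pm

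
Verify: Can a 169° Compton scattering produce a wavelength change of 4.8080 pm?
Yes, consistent

Calculate the expected shift for θ = 169°:

Δλ_expected = λ_C(1 - cos(169°))
Δλ_expected = 2.4263 × (1 - cos(169°))
Δλ_expected = 2.4263 × 1.9816
Δλ_expected = 4.8080 pm

Given shift: 4.8080 pm
Expected shift: 4.8080 pm
Difference: 0.0000 pm

The values match. This is consistent with Compton scattering at the stated angle.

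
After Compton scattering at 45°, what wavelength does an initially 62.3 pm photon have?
63.0106 pm

Using the Compton formula: λ' = λ + λ_C(1 − cos θ)

For θ = 45°, cos θ = √2/2 (exact) ≈ 0.7071, so:
1 − cos 45° = 1 − (√2/2) ≈ 0.2929

Δλ = λ_C × 0.2929 = 2.4263 × 0.2929 = 0.7106 pm

λ' = 62.3 + 0.7106 = 63.0106 pm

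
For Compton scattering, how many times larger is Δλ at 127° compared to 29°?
127° produces the larger shift by a factor of 12.776

Calculate both shifts using Δλ = λ_C(1 - cos θ):

For θ₁ = 29°:
Δλ₁ = 2.4263 × (1 - cos(29°))
Δλ₁ = 2.4263 × 0.1254
Δλ₁ = 0.3042 pm

For θ₂ = 127°:
Δλ₂ = 2.4263 × (1 - cos(127°))
Δλ₂ = 2.4263 × 1.6018
Δλ₂ = 3.8865 pm

The 127° angle produces the larger shift.
Ratio: 3.8865/0.3042 = 12.776

(Intermediate values are shown rounded; full precision is carried through to the final answer.)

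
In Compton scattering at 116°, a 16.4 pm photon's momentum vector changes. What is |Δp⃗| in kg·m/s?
6.2628e-23 kg·m/s

Photon momentum magnitude is p = h/λ.

Initial momentum:
p₀ = h/λ = 6.6261e-34/1.6400e-11 = 4.0403e-23 kg·m/s

After scattering:
λ' = λ + Δλ = 16.4 + 3.4899 = 19.8899 pm
p' = h/λ' = 6.6261e-34/1.9890e-11 = 3.3314e-23 kg·m/s

Momentum is a vector; the scattered photon's direction makes angle θ = 116° with the incident direction. The magnitude of the vector change Δp⃗ = p⃗₀ − p⃗' is found from the law of cosines:
|Δp⃗|² = p₀² + p'² − 2p₀p'cos θ
|Δp⃗|² = (4.0403e-23)² + (3.3314e-23)² − 2·4.0403e-23·3.3314e-23·cos(116°)
|Δp⃗| = 6.2628e-23 kg·m/s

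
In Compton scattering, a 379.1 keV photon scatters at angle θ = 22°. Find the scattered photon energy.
359.6703 keV

First convert energy to wavelength:
λ = hc/E, with hc ≈ 1239.842 keV·pm (i.e. 1239.842 eV·nm)

For E = 379.1 keV = 379100 eV:
λ = 1239.842 keV·pm / 379.1 keV
λ = 3.2705 pm

Calculate the Compton shift:
Δλ = λ_C(1 - cos(22°)) = 2.4263 × 0.0728
Δλ = 0.1767 pm

Final wavelength:
λ' = 3.2705 + 0.1767 = 3.4472 pm

Final energy:
E' = hc/λ' = 1239.842 / 3.4472 = 359.6703 keV

(Intermediate values are shown rounded; full precision is carried through to the final answer.)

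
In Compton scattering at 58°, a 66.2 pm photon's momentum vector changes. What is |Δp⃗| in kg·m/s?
9.6240e-24 kg·m/s

Photon momentum magnitude is p = h/λ.

Initial momentum:
p₀ = h/λ = 6.6261e-34/6.6200e-11 = 1.0009e-23 kg·m/s

After scattering:
λ' = λ + Δλ = 66.2 + 1.1406 = 67.3406 pm
p' = h/λ' = 6.6261e-34/6.7341e-11 = 9.8396e-24 kg·m/s

Momentum is a vector; the scattered photon's direction makes angle θ = 58° with the incident direction. The magnitude of the vector change Δp⃗ = p⃗₀ − p⃗' is found from the law of cosines:
|Δp⃗|² = p₀² + p'² − 2p₀p'cos θ
|Δp⃗|² = (1.0009e-23)² + (9.8396e-24)² − 2·1.0009e-23·9.8396e-24·cos(58°)
|Δp⃗| = 9.6240e-24 kg·m/s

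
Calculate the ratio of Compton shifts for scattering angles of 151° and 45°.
151° produces the larger shift by a factor of 6.400

Calculate both shifts using Δλ = λ_C(1 - cos θ):

For θ₁ = 45°:
Δλ₁ = 2.4263 × (1 - cos(45°))
Δλ₁ = 2.4263 × 0.2929
Δλ₁ = 0.7106 pm

For θ₂ = 151°:
Δλ₂ = 2.4263 × (1 - cos(151°))
Δλ₂ = 2.4263 × 1.8746
Δλ₂ = 4.5484 pm

The 151° angle produces the larger shift.
Ratio: 4.5484/0.7106 = 6.400

(Intermediate values are shown rounded; full precision is carried through to the final answer.)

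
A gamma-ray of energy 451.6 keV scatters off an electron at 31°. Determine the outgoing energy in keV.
400.9839 keV

First convert energy to wavelength:
λ = hc/E, with hc ≈ 1239.842 keV·pm (i.e. 1239.842 eV·nm)

For E = 451.6 keV = 451600 eV:
λ = 1239.842 keV·pm / 451.6 keV
λ = 2.7454 pm

Calculate the Compton shift:
Δλ = λ_C(1 - cos(31°)) = 2.4263 × 0.1428
Δλ = 0.3466 pm

Final wavelength:
λ' = 2.7454 + 0.3466 = 3.0920 pm

Final energy:
E' = hc/λ' = 1239.842 / 3.0920 = 400.9839 keV

(Intermediate values are shown rounded; full precision is carried through to the final answer.)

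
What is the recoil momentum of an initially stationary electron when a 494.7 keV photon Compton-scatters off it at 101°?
3.1204e-22 kg·m/s

The electron is initially at rest, so by conservation of momentum:
p⃗_e = p⃗₀ − p⃗'  (incident photon momentum minus scattered photon momentum)

Photon momentum magnitudes (p = h/λ = E/c):
λ₀ = hc/E₀ = 2.5063 pm → p₀ = h/λ₀ = 2.6438e-22 kg·m/s
Δλ = λ_C(1 − cos 101°) = 2.8893 pm
λ' = 5.3955 pm → p' = h/λ' = 1.2281e-22 kg·m/s

The scattered photon makes angle θ = 101° with the incident direction, so by the law of cosines:
|p⃗_e|² = p₀² + p'² − 2p₀p'cos θ
|p⃗_e|² = (2.6438e-22)² + (1.2281e-22)² − 2·2.6438e-22·1.2281e-22·cos(101°)
|p⃗_e| = 3.1204e-22 kg·m/s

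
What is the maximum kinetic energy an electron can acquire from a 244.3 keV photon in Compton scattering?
119.4129 keV

Maximum energy transfer occurs at θ = 180° (backscattering).

Initial photon: E₀ = 244.3 keV → λ₀ = 5.0751 pm

Maximum Compton shift (at 180°):
Δλ_max = 2λ_C = 2 × 2.4263 = 4.8526 pm

Final wavelength:
λ' = 5.0751 + 4.8526 = 9.9277 pm

Minimum photon energy (maximum energy to electron):
E'_min = hc/λ' = 124.8871 keV

Maximum electron kinetic energy:
K_max = E₀ - E'_min = 244.3000 - 124.8871 = 119.4129 keV

(Intermediate values are shown rounded; full precision is carried through to the final answer.)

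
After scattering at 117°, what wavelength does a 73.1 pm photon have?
76.6278 pm

Using the Compton scattering formula:
λ' = λ + Δλ = λ + λ_C(1 - cos θ)

Given:
- Initial wavelength λ = 73.1 pm
- Scattering angle θ = 117°
- Compton wavelength λ_C ≈ 2.4263 pm

Calculate the shift:
Δλ = 2.4263 × (1 - cos(117°))
Δλ = 2.4263 × 1.4540
Δλ = 3.5278 pm

Final wavelength:
λ' = 73.1 + 3.5278 = 76.6278 pm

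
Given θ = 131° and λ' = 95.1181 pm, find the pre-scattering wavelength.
91.1000 pm

From λ' = λ + Δλ, we have λ = λ' - Δλ

First calculate the Compton shift:
Δλ = λ_C(1 - cos θ)
Δλ = 2.4263 × (1 - cos(131°))
Δλ = 2.4263 × 1.6561
Δλ = 4.0181 pm

Initial wavelength:
λ = λ' - Δλ
λ = 95.1181 - 4.0181
λ = 91.1000 pm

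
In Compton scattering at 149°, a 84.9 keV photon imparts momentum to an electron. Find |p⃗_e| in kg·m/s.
7.7189e-23 kg·m/s

The electron is initially at rest, so by conservation of momentum:
p⃗_e = p⃗₀ − p⃗'  (incident photon momentum minus scattered photon momentum)

Photon momentum magnitudes (p = h/λ = E/c):
λ₀ = hc/E₀ = 14.6036 pm → p₀ = h/λ₀ = 4.5373e-23 kg·m/s
Δλ = λ_C(1 − cos 149°) = 4.5061 pm
λ' = 19.1096 pm → p' = h/λ' = 3.4674e-23 kg·m/s

The scattered photon makes angle θ = 149° with the incident direction, so by the law of cosines:
|p⃗_e|² = p₀² + p'² − 2p₀p'cos θ
|p⃗_e|² = (4.5373e-23)² + (3.4674e-23)² − 2·4.5373e-23·3.4674e-23·cos(149°)
|p⃗_e| = 7.7189e-23 kg·m/s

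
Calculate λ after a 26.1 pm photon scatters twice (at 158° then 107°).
33.9116 pm

Apply Compton shift twice:

First scattering at θ₁ = 158°:
Δλ₁ = λ_C(1 - cos(158°))
Δλ₁ = 2.4263 × 1.9272
Δλ₁ = 4.6759 pm

After first scattering:
λ₁ = 26.1 + 4.6759 = 30.7759 pm

Second scattering at θ₂ = 107°:
Δλ₂ = λ_C(1 - cos(107°))
Δλ₂ = 2.4263 × 1.2924
Δλ₂ = 3.1357 pm

Final wavelength:
λ₂ = 30.7759 + 3.1357 = 33.9116 pm

Total shift: Δλ_total = 4.6759 + 3.1357 = 7.8116 pm

(Intermediate values are shown rounded; full precision is carried through to the final answer.)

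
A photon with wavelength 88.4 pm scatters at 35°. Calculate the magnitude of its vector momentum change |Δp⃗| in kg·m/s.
4.4969e-24 kg·m/s

Photon momentum magnitude is p = h/λ.

Initial momentum:
p₀ = h/λ = 6.6261e-34/8.8400e-11 = 7.4956e-24 kg·m/s

After scattering:
λ' = λ + Δλ = 88.4 + 0.4388 = 88.8388 pm
p' = h/λ' = 6.6261e-34/8.8839e-11 = 7.4585e-24 kg·m/s

Momentum is a vector; the scattered photon's direction makes angle θ = 35° with the incident direction. The magnitude of the vector change Δp⃗ = p⃗₀ − p⃗' is found from the law of cosines:
|Δp⃗|² = p₀² + p'² − 2p₀p'cos θ
|Δp⃗|² = (7.4956e-24)² + (7.4585e-24)² − 2·7.4956e-24·7.4585e-24·cos(35°)
|Δp⃗| = 4.4969e-24 kg·m/s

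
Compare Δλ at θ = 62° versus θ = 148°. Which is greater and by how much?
148° produces the larger shift by a factor of 3.483

Calculate both shifts using Δλ = λ_C(1 - cos θ):

For θ₁ = 62°:
Δλ₁ = 2.4263 × (1 - cos(62°))
Δλ₁ = 2.4263 × 0.5305
Δλ₁ = 1.2872 pm

For θ₂ = 148°:
Δλ₂ = 2.4263 × (1 - cos(148°))
Δλ₂ = 2.4263 × 1.8480
Δλ₂ = 4.4839 pm

The 148° angle produces the larger shift.
Ratio: 4.4839/1.2872 = 3.483

(Intermediate values are shown rounded; full precision is carried through to the final answer.)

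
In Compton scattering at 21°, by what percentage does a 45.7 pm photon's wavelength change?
0.3526%

Calculate the Compton shift:
Δλ = λ_C(1 - cos(21°))
Δλ = 2.4263 × (1 - cos(21°))
Δλ = 2.4263 × 0.0664
Δλ = 0.1612 pm

Percentage change:
(Δλ/λ₀) × 100 = (0.1612/45.7) × 100
= 0.3526%

(Intermediate values are shown rounded; full precision is carried through to the final answer.)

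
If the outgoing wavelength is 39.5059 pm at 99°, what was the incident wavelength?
36.7000 pm

From λ' = λ + Δλ, we have λ = λ' - Δλ

First calculate the Compton shift:
Δλ = λ_C(1 - cos θ)
Δλ = 2.4263 × (1 - cos(99°))
Δλ = 2.4263 × 1.1564
Δλ = 2.8059 pm

Initial wavelength:
λ = λ' - Δλ
λ = 39.5059 - 2.8059
λ = 36.7000 pm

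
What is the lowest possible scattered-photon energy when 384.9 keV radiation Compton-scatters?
153.5631 keV (at θ = 180°)

The scattered photon has minimum energy when its wavelength is maximum, i.e., when the Compton shift Δλ = λ_C(1 − cos θ) is maximum. This occurs at θ = 180° (backscattering), giving Δλ_max = 2λ_C = 4.8526 pm.

Initial wavelength: λ₀ = hc/E₀ = 3.2212 pm
Maximum final wavelength: λ'_max = λ₀ + 2λ_C = 3.2212 + 4.8526 = 8.0738 pm
Minimum final energy: E'_min = hc/λ'_max = 153.5631 keV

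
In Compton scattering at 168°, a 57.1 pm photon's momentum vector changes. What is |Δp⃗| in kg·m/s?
2.2187e-23 kg·m/s

Photon momentum magnitude is p = h/λ.

Initial momentum:
p₀ = h/λ = 6.6261e-34/5.7100e-11 = 1.1604e-23 kg·m/s

After scattering:
λ' = λ + Δλ = 57.1 + 4.7996 = 61.8996 pm
p' = h/λ' = 6.6261e-34/6.1900e-11 = 1.0705e-23 kg·m/s

Momentum is a vector; the scattered photon's direction makes angle θ = 168° with the incident direction. The magnitude of the vector change Δp⃗ = p⃗₀ − p⃗' is found from the law of cosines:
|Δp⃗|² = p₀² + p'² − 2p₀p'cos θ
|Δp⃗|² = (1.1604e-23)² + (1.0705e-23)² − 2·1.1604e-23·1.0705e-23·cos(168°)
|Δp⃗| = 2.2187e-23 kg·m/s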